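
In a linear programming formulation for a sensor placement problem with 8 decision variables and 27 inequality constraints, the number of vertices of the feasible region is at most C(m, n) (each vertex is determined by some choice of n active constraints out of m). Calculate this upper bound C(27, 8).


Each vertex corresponds to some choice of n active constraints out of m, so the number of vertices is at most C(m, n) = m! / (n!(m-n)!).
m = 27, n = 8
Numerator: 27 * 26 * 25 * 24 * 23 * 22 * 21 * 20
Denominator: 8! = 40320
C(27, 8) = 2220075


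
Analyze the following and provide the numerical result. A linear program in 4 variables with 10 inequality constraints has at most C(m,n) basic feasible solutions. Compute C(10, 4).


Each vertex corresponds to some choice of n active constraints out of m, so the number of vertices is at most C(m, n) = m! / (n!(m-n)!).
m = 10, n = 4
Numerator: 10 * 9 * 8 * 7
Denominator: 4! = 24
C(10, 4) = 210


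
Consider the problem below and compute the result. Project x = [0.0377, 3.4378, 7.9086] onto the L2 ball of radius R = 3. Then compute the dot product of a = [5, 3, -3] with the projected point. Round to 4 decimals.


Step 1: Compute ||x|| (intermediates to 6 decimals).
||x|| = sqrt(0.0377^2 + 3.4378^2 + 7.9086^2) = 8.623563
Step 2: Project.
Since ||x|| > R, scale = R/||x|| = 3/8.623563 = 0.347884, proj(x) = scale * x
proj(x) = [0.013115, 1.195956, 2.751275]
Step 3: Dot product.
a^T * proj(x) = 5*0.013115 + 3*1.195956 - 3*2.751275 = -4.6004


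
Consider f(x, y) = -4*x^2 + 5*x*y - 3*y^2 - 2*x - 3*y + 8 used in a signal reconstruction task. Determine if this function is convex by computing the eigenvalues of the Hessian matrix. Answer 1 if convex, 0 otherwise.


The Hessian of f(x,y) = -4*x^2 + 5*x*y - 3*y^2 - 2*x - 3*y + 8 is:
H = [[-8, 5], [5, -6]]
Trace = -8 - 6 = -14
Determinant = -8*-6 - (5)^2 = 23
Discriminant = (-14)^2 - 4*23 = 104.0
Eigenvalues: lambda_1 = -12.099, lambda_2 = -1.901
The function is not convex.

0


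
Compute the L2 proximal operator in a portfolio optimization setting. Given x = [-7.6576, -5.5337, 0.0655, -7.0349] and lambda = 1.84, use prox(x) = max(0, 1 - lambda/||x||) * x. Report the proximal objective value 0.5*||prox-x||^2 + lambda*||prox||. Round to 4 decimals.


Step 1: Compute ||x||.
||x|| = 11.7794
Step 2: Compute scaling factor.
scale = max(0, 1 - 1.84/11.7794) = 0.8438
Step 3: prox(x) = [-6.4614, -4.6693, 0.0553, -5.936]
||prox(x)|| = 9.9394
Step 4: Proximal objective.
0.5*||prox-x||^2 = 1.6928
lambda*||prox|| = 18.2885
Total = 19.9813


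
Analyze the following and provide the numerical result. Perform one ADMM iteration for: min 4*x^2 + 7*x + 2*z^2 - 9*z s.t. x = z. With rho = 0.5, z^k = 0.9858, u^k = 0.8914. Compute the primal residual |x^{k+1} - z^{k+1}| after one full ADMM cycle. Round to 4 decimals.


ADMM iteration with rho = 0.5, z^k = 0.9858, u^k = 0.8914
Step 1: x-update.
Minimize 4*x^2 + 7*x + (0.5/2)*(x - 0.9858 + 0.8914)^2
FOC: (2*4 + 0.5)*x = -7 + 0.5*(0.9858 - 0.8914)
x^{k+1} = -0.818
Step 2: z-update.
Minimize 2*z^2 - 9*z + (0.5/2)*(-0.818 - z + 0.8914)^2
FOC: (2*2 + 0.5)*z = 9 + 0.5*(-0.818 + 0.8914)
z^{k+1} = 2.0082
Step 3: u-update.
u^{k+1} = 0.8914 - 0.818 - 2.0082 = -1.9347
Step 4: Primal residual = |-0.818 - 2.0082| = 2.8261


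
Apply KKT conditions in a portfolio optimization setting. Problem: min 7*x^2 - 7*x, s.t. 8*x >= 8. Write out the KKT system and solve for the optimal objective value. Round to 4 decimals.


Step 1: Try lambda = 0 (constraint inactive).
x_unc = 7/(2*7) = 0.5
Check: 8*0.5 = 4.0 < 8 -- violated!
Step 2: Constraint must be active: 8*x = 8
x* = 8/8 = 1.0
lambda = (2*7*1.0 - 7)/8 = 0.875
Step 3: Compute optimal value.
f(x*) = 7*1.0^2 - 7*1.0 = 0.0


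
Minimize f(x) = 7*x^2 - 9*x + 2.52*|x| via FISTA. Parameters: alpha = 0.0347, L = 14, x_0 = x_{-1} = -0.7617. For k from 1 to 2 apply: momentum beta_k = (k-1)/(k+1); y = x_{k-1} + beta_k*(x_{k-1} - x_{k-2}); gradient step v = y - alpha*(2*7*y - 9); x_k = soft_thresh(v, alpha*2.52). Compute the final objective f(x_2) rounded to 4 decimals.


FISTA on f(x) = 7*x^2 - 9*x + 2.52*|x|
L = 14, alpha = 0.0347
Iteration 1: beta = 0.0, y = -0.7617 + 0.0*(-0.7617 + 0.7617) = -0.7617
  grad(y) = -19.6638, v = y - alpha*grad = -0.0794
  prox(v) = soft_thresh(-0.0794, 0.0874) = 0.0
Iteration 2: beta = 0.3333, y = 0.0 + 0.3333*(0.0 + 0.7617) = 0.2539
  grad(y) = -5.4454, v = y - alpha*grad = 0.4429
  prox(v) = soft_thresh(0.4429, 0.0874) = 0.3554
f(x_2) = 7*0.3554^2 - 9*0.3554 + 2.52*|0.3554| = -1.4188


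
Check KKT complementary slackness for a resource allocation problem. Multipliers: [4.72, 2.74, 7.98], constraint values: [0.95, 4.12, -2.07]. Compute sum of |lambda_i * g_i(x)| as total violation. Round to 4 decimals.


KKT complementary slackness check:
lambda_1 * g_1 = 4.72 * 0.95 = 4.484
lambda_2 * g_2 = 2.74 * 4.12 = 11.2888
lambda_3 * g_3 = 7.98 * -2.07 = -16.5186
Total violation = 4.484 + 11.2888 + 16.5186 = 32.2914


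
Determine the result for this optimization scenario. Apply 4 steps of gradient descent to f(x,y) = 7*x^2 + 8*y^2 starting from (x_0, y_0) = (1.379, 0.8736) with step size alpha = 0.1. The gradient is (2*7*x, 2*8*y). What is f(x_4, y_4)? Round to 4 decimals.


Gradient descent on f(x,y) = 7*x^2 + 8*y^2.
Starting point: (1.379, 0.8736), alpha = 0.1
Step 1: grad_x = 2*7*1.379 = 19.306, grad_y = 2*8*0.8736 = 13.9776
  x_1 = 1.379 - 0.1*19.306 = -0.5516
  y_1 = 0.8736 - 0.1*13.9776 = -0.5242
Step 2: grad_x = 2*7*-0.5516 = -7.7224, grad_y = 2*8*-0.5242 = -8.3866
  x_2 = -0.5516 - 0.1*-7.7224 = 0.2206
  y_2 = -0.5242 - 0.1*-8.3866 = 0.3145
Step 3: grad_x = 2*7*0.2206 = 3.089, grad_y = 2*8*0.3145 = 5.0319
  x_3 = 0.2206 - 0.1*3.089 = -0.0883
  y_3 = 0.3145 - 0.1*5.0319 = -0.1887
Step 4: grad_x = 2*7*-0.0883 = -1.2356, grad_y = 2*8*-0.1887 = -3.0192
  x_4 = -0.0883 - 0.1*-1.2356 = 0.0353
  y_4 = -0.1887 - 0.1*-3.0192 = 0.1132
f(0.0353, 0.1132) = 7*0.0353^2 + 8*0.1132^2 = 0.1113


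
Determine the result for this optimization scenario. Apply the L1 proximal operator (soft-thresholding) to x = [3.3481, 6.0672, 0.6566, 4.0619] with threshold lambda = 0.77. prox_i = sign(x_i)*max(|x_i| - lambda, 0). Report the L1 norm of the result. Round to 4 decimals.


Soft-thresholding with lambda = 0.77:
prox(3.3481) = sign(3.3481)*max(|3.3481| - 0.77, 0) = 2.5781
prox(6.0672) = sign(6.0672)*max(|6.0672| - 0.77, 0) = 5.2972
prox(0.6566) = sign(0.6566)*max(|0.6566| - 0.77, 0) = 0.0
prox(4.0619) = sign(4.0619)*max(|4.0619| - 0.77, 0) = 3.2919
prox(x) = [2.5781, 5.2972, 0.0, 3.2919]
||prox(x)||_1 = 2.5781 + 5.2972 + 0.0 + 3.2919 = 11.1672


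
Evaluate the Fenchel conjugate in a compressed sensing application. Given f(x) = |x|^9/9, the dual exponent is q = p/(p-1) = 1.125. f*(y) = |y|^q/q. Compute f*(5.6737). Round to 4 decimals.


The conjugate exponent q satisfies 1/p + 1/q = 1.
p = 9, so q = 9/(9 - 1) = 1.125
|y|^q = 5.6737^1.125 = 7.0485
f*(5.6737) = 7.0485 / 1.125 = 6.2654


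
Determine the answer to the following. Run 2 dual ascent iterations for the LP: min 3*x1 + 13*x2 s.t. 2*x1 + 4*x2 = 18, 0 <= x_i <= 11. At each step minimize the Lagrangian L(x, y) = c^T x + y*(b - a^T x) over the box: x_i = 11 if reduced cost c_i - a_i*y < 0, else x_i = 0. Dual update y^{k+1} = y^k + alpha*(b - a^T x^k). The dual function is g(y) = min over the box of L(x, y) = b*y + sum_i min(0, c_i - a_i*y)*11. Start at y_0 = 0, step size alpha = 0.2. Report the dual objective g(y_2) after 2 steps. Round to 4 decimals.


Dual ascent for LP: min 3*x1 + 13*x2, 2*x1 + 4*x2 = 18, 0 <= x_i <= 11
Step 1: y^k = 0.0, reduced costs: (3.0, 13.0)
  x^k = (0.0, 0.0), subgradient = b - a^T x = 18.0
  y^{k+1} = 0.0 + 0.2*18.0 = 3.6
Step 2: y^k = 3.6, reduced costs: (-4.2, -1.4)
  x^k = (11.0, 11.0), subgradient = b - a^T x = -48.0
  y^{k+1} = 3.6 + 0.2*-48.0 = -6.0
Dual objective at y_2 = -6.0: reduced costs (15.0, 37.0), box minimizer x = (0.0, 0.0)
g(y_2) = b*y + (c1 - a1*y)*x1 + (c2 - a2*y)*x2 = 18*(-6.0) + 15.0*0.0 + 37.0*0.0 = -108.0 + 0.0 + 0.0 = -108.0


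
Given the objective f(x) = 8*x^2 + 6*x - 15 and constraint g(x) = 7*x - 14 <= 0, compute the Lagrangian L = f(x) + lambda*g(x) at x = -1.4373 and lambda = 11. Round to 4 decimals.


Step 1: Evaluate f(x).
f(-1.4373) = 8*(-1.4373)^2 + 6*(-1.4373) - 15 = -7.0971
Step 2: Evaluate g(x).
g(-1.4373) = 7*-1.4373 - 14 = -24.0611
Step 3: Compute Lagrangian.
L = -7.0971 + 11*-24.0611 = -271.7692


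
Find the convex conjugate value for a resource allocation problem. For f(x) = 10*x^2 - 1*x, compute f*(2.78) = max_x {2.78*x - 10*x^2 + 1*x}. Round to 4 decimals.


f*(y) = sup_x {y*x - a*x^2 - b*x} = sup_x {(y-b)*x - a*x^2}
FOC: (y - b) - 2a*x = 0 => x* = (y - b)/(2a)
x* = (2.78 + 1)/(2*10) = 0.189
f*(2.78) = (y-b)^2/(4a) = (2.78 + 1)^2/(4*10)
= 14.2884/40 = 0.3572


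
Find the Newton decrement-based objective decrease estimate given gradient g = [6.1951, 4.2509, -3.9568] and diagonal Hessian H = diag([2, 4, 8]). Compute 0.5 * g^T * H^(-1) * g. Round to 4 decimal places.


Step 1: H is diagonal, so H^(-1) * g = [3.0976, 1.0627, -0.4946].
Step 2: g^T H^(-1) g = sum_i g_i^2 / H_ii
  = (6.1951)^2/2 + (4.2509)^2/4 + (-3.9568)^2/8
  = 19.1896 + 4.5175 + 1.957 = 25.6642
Step 3: Objective decrease = 0.5 * g^T H^(-1) g = 12.8321


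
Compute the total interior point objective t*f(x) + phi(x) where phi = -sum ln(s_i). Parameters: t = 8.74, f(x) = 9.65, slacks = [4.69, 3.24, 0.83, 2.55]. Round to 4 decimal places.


Step 1: Compute log-barrier.
ln values: [1.5454, 1.1756, -0.1863, 0.9361]
phi = -(1.5454 + 1.1756 - 0.1863 + 0.9361) = -3.4708
Step 2: Compute augmented objective.
t*f(x) = 8.74*9.65 = 84.341
Total = 84.341 - 3.4708 = 80.8702


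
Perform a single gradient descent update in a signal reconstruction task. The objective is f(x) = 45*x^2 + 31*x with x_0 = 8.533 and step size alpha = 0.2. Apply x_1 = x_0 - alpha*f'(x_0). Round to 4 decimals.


We compute the gradient at x_0 and apply the update.
f'(x) = 90*x + 31
f'(8.533) = 90*8.533 + 31 = 798.97
x_1 = 8.533 - 0.2*798.97 = -151.261


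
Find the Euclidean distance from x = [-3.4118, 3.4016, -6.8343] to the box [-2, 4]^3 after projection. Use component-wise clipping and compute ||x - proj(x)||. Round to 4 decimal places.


Project each component onto [-2, 4].
clip(-3.4118) = -2.0, clip(3.4016) = 3.4016, clip(-6.8343) = -2.0
Projection = [-2.0, 3.4016, -2.0]
Squared diffs: [1.9932, 0.0, 23.3705]
Distance = sqrt(25.3637) = 5.0362


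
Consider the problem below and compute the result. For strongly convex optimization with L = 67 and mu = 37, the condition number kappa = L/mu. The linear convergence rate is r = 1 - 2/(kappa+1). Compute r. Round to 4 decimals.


Step 1: Compute the condition number.
kappa = L/mu = 67/37 = 1.8108
Step 2: Compute the convergence rate.
r = 1 - 2/(kappa + 1) = 1 - 2*mu/(L + mu) = (L - mu)/(L + mu) = 30/104 = 0.2885


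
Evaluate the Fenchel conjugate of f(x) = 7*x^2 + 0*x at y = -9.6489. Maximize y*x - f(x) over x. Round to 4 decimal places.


f*(y) = sup_x {y*x - a*x^2 - b*x} = sup_x {(y-b)*x - a*x^2}
FOC: (y - b) - 2a*x = 0 => x* = (y - b)/(2a)
x* = (-9.6489 - 0)/(2*7) = -0.6892
f*(-9.6489) = (y-b)^2/(4a) = (-9.6489 - 0)^2/(4*7)
= 93.1013/28 = 3.325


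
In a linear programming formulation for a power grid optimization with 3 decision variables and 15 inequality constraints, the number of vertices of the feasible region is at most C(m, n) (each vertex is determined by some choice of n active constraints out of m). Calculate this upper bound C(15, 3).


Each vertex corresponds to some choice of n active constraints out of m, so the number of vertices is at most C(m, n) = m! / (n!(m-n)!).
m = 15, n = 3
Numerator: 15 * 14 * 13
Denominator: 3! = 6
C(15, 3) = 455


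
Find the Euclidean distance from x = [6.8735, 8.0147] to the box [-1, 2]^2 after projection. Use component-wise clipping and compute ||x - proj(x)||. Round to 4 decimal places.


Project each component onto [-1, 2].
clip(6.8735) = 2.0, clip(8.0147) = 2.0
Projection = [2.0, 2.0]
Squared diffs: [23.751, 36.1766]
Distance = sqrt(59.9276) = 7.7413


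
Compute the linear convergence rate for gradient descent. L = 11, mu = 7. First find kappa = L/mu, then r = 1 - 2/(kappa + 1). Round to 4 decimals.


Step 1: Compute the condition number.
kappa = L/mu = 11/7 = 1.5714
Step 2: Compute the convergence rate.
r = 1 - 2/(kappa + 1) = 1 - 2*mu/(L + mu) = (L - mu)/(L + mu) = 4/18 = 0.2222


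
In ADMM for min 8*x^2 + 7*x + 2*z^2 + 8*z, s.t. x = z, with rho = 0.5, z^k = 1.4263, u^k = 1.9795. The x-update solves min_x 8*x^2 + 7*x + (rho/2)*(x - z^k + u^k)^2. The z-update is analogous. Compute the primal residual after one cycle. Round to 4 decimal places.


ADMM iteration with rho = 0.5, z^k = 1.4263, u^k = 1.9795
Step 1: x-update.
Minimize 8*x^2 + 7*x + (0.5/2)*(x - 1.4263 + 1.9795)^2
FOC: (2*8 + 0.5)*x = -7 + 0.5*(1.4263 - 1.9795)
x^{k+1} = -0.441
Step 2: z-update.
Minimize 2*z^2 + 8*z + (0.5/2)*(-0.441 - z + 1.9795)^2
FOC: (2*2 + 0.5)*z = -8 + 0.5*(-0.441 + 1.9795)
z^{k+1} = -1.6068
Step 3: u-update.
u^{k+1} = 1.9795 - 0.441 + 1.6068 = 3.1453
Step 4: Primal residual = |-0.441 + 1.6068| = 1.1658


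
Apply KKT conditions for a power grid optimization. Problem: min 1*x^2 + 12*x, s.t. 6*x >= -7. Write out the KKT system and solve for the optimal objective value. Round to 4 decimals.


Step 1: Try lambda = 0 (constraint inactive).
x_unc = -12/(2*1) = -6.0
Check: 6*-6.0 = -36.0 < -7 -- violated!
Step 2: Constraint must be active: 6*x = -7
x* = -7/6 = -1.1667 (rounded; the exact value -7/6 is used below)
lambda = (2*1*(-7/6) + 12)/6 = 1.6111
Step 3: Compute optimal value.
f(x*) = 1*(-7/6)^2 + 12*(-7/6) = -12.6389


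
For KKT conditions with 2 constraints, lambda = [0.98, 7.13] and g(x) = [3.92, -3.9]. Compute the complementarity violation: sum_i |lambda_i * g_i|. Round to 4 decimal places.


KKT complementary slackness check:
lambda_1 * g_1 = 0.98 * 3.92 = 3.8416
lambda_2 * g_2 = 7.13 * -3.9 = -27.807
Total violation = 3.8416 + 27.807 = 31.6486


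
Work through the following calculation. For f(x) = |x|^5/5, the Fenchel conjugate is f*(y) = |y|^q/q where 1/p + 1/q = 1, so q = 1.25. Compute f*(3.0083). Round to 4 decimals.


The conjugate exponent q satisfies 1/p + 1/q = 1.
p = 5, so q = 5/(5 - 1) = 1.25
|y|^q = 3.0083^1.25 = 3.9619
f*(3.0083) = 3.9619 / 1.25 = 3.1695


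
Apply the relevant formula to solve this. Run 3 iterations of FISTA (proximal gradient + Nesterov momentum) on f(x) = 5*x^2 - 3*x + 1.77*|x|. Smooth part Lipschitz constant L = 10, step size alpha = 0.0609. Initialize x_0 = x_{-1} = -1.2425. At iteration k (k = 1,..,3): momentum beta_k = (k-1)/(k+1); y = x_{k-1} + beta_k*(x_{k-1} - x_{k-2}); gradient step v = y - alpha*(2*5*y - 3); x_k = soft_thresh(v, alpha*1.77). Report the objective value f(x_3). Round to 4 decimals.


FISTA on f(x) = 5*x^2 - 3*x + 1.77*|x|
L = 10, alpha = 0.0609
Iteration 1: beta = 0.0, y = -1.2425 + 0.0*(-1.2425 + 1.2425) = -1.2425
  grad(y) = -15.425, v = y - alpha*grad = -0.3031
  prox(v) = soft_thresh(-0.3031, 0.1078) = -0.1953
Iteration 2: beta = 0.3333, y = -0.1953 + 0.3333*(-0.1953 + 1.2425) = 0.1537
  grad(y) = -1.4627, v = y - alpha*grad = 0.2428
  prox(v) = soft_thresh(0.2428, 0.1078) = 0.135
Iteration 3: beta = 0.5, y = 0.135 + 0.5*(0.135 + 0.1953) = 0.3002
  grad(y) = 0.0019, v = y - alpha*grad = 0.3001
  prox(v) = soft_thresh(0.3001, 0.1078) = 0.1923
f(x_3) = 5*0.1923^2 - 3*0.1923 + 1.77*|0.1923| = -0.0516


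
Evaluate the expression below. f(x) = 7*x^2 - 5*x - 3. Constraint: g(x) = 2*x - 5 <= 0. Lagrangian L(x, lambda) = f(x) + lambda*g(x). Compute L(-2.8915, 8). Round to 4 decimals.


Step 1: Evaluate f(x).
f(-2.8915) = 7*(-2.8915)^2 - 5*(-2.8915) - 3 = 69.9829
Step 2: Evaluate g(x).
g(-2.8915) = 2*-2.8915 - 5 = -10.783
Step 3: Compute Lagrangian.
L = 69.9829 + 8*-10.783 = -16.2811


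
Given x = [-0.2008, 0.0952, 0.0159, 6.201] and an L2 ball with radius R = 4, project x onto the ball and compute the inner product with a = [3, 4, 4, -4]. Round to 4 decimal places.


Step 1: Compute ||x|| (intermediates to 6 decimals).
||x|| = sqrt((-0.2008)^2 + 0.0952^2 + 0.0159^2 + 6.201^2) = 6.205001
Step 2: Project.
Since ||x|| > R, scale = R/||x|| = 4/6.205001 = 0.644641, proj(x) = scale * x
proj(x) = [-0.129444, 0.06137, 0.01025, 3.997419]
Step 3: Dot product.
a^T * proj(x) = 3*(-0.129444) + 4*0.06137 + 4*0.01025 - 4*3.997419 = -16.0915


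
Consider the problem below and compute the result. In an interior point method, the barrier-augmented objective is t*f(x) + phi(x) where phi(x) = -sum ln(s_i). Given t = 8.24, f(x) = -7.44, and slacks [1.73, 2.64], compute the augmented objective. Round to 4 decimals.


Step 1: Compute log-barrier.
ln values: [0.5481, 0.9708]
phi = -(0.5481 + 0.9708) = -1.5189
Step 2: Compute augmented objective.
t*f(x) = 8.24*-7.44 = -61.3056
Total = -61.3056 - 1.5189 = -62.8245


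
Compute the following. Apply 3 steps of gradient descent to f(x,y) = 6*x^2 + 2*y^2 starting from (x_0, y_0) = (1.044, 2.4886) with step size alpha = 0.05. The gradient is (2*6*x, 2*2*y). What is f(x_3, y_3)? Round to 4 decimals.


Gradient descent on f(x,y) = 6*x^2 + 2*y^2.
Starting point: (1.044, 2.4886), alpha = 0.05
Step 1: grad_x = 2*6*1.044 = 12.528, grad_y = 2*2*2.4886 = 9.9544
  x_1 = 1.044 - 0.05*12.528 = 0.4176
  y_1 = 2.4886 - 0.05*9.9544 = 1.9909
Step 2: grad_x = 2*6*0.4176 = 5.0112, grad_y = 2*2*1.9909 = 7.9635
  x_2 = 0.4176 - 0.05*5.0112 = 0.167
  y_2 = 1.9909 - 0.05*7.9635 = 1.5927
Step 3: grad_x = 2*6*0.167 = 2.0045, grad_y = 2*2*1.5927 = 6.3708
  x_3 = 0.167 - 0.05*2.0045 = 0.0668
  y_3 = 1.5927 - 0.05*6.3708 = 1.2742
f(0.0668, 1.2742) = 6*0.0668^2 + 2*1.2742^2 = 3.2738


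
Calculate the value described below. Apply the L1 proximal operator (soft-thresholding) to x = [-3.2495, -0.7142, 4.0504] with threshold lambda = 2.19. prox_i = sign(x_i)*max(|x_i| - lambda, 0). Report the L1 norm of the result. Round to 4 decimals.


Soft-thresholding with lambda = 2.19:
prox(-3.2495) = sign(-3.2495)*max(|-3.2495| - 2.19, 0) = -1.0595
prox(-0.7142) = sign(-0.7142)*max(|-0.7142| - 2.19, 0) = 0.0
prox(4.0504) = sign(4.0504)*max(|4.0504| - 2.19, 0) = 1.8604
prox(x) = [-1.0595, 0.0, 1.8604]
||prox(x)||_1 = 1.0595 + 0.0 + 1.8604 = 2.9199


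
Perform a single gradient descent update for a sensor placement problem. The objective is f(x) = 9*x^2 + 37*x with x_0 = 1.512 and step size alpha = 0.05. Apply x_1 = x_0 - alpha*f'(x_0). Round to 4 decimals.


We compute the gradient at x_0 and apply the update.
f'(x) = 18*x + 37
f'(1.512) = 18*1.512 + 37 = 64.216
x_1 = 1.512 - 0.05*64.216 = -1.6988


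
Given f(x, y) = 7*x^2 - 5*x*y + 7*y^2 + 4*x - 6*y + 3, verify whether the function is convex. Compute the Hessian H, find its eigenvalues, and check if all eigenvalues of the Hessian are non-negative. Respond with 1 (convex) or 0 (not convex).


The Hessian of f(x,y) = 7*x^2 - 5*x*y + 7*y^2 + 4*x - 6*y + 3 is:
H = [[14, -5], [-5, 14]]
Trace = 14 + 14 = 28
Determinant = 14*14 - (-5)^2 = 171
Discriminant = (28)^2 - 4*171 = 100.0
Eigenvalues: lambda_1 = 9.0, lambda_2 = 19.0
The function is convex.

1


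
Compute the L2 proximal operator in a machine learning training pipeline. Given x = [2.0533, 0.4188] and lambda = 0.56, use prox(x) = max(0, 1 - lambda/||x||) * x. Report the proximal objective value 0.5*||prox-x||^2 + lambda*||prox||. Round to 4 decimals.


Step 1: Compute ||x||.
||x|| = 2.0956
Step 2: Compute scaling factor.
scale = max(0, 1 - 0.56/2.0956) = 0.7328
Step 3: prox(x) = [1.5046, 0.3069]
||prox(x)|| = 1.5356
Step 4: Proximal objective.
0.5*||prox-x||^2 = 0.1568
lambda*||prox|| = 0.8599
Total = 1.0167


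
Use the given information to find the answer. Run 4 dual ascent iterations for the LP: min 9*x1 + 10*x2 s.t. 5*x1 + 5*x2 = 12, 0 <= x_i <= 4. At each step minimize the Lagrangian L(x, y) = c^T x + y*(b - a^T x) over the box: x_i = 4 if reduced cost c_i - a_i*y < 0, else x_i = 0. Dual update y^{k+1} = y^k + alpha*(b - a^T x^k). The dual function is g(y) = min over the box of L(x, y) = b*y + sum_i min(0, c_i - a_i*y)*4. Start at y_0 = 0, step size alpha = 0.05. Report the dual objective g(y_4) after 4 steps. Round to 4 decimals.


Dual ascent for LP: min 9*x1 + 10*x2, 5*x1 + 5*x2 = 12, 0 <= x_i <= 4
Step 1: y^k = 0.0, reduced costs: (9.0, 10.0)
  x^k = (0.0, 0.0), subgradient = b - a^T x = 12.0
  y^{k+1} = 0.0 + 0.05*12.0 = 0.6
Step 2: y^k = 0.6, reduced costs: (6.0, 7.0)
  x^k = (0.0, 0.0), subgradient = b - a^T x = 12.0
  y^{k+1} = 0.6 + 0.05*12.0 = 1.2
Step 3: y^k = 1.2, reduced costs: (3.0, 4.0)
  x^k = (0.0, 0.0), subgradient = b - a^T x = 12.0
  y^{k+1} = 1.2 + 0.05*12.0 = 1.8
Step 4: y^k = 1.8, reduced costs: (0.0, 1.0)
  x^k = (0.0, 0.0), subgradient = b - a^T x = 12.0
  y^{k+1} = 1.8 + 0.05*12.0 = 2.4
Dual objective at y_4 = 2.4: reduced costs (-3.0, -2.0), box minimizer x = (4.0, 4.0)
g(y_4) = b*y + (c1 - a1*y)*x1 + (c2 - a2*y)*x2 = 12*2.4 + (-3.0)*4.0 + (-2.0)*4.0 = 28.8 - 12.0 - 8.0 = 8.8


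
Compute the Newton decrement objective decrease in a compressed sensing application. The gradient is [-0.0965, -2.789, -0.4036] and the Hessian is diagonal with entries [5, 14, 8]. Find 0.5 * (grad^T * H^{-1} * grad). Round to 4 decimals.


Step 1: H is diagonal, so H^(-1) * g = [-0.0193, -0.1992, -0.0505].
Step 2: g^T H^(-1) g = sum_i g_i^2 / H_ii
  = (-0.0965)^2/5 + (-2.789)^2/14 + (-0.4036)^2/8
  = 0.0019 + 0.5556 + 0.0204 = 0.5778
Step 3: Objective decrease = 0.5 * g^T H^(-1) g = 0.2889


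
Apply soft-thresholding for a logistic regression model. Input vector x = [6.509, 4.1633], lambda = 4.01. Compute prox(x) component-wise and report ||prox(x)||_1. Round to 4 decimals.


Soft-thresholding with lambda = 4.01:
prox(6.509) = sign(6.509)*max(|6.509| - 4.01, 0) = 2.499
prox(4.1633) = sign(4.1633)*max(|4.1633| - 4.01, 0) = 0.1533
prox(x) = [2.499, 0.1533]
||prox(x)||_1 = 2.499 + 0.1533 = 2.6523


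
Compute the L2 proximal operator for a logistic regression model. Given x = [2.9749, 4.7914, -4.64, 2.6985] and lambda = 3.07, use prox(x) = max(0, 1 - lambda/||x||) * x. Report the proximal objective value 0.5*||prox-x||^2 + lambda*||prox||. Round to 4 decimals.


Step 1: Compute ||x||.
||x|| = 7.7858
Step 2: Compute scaling factor.
scale = max(0, 1 - 3.07/7.7858) = 0.6057
Step 3: prox(x) = [1.8019, 2.9021, -2.8104, 1.6345]
||prox(x)|| = 4.7158
Step 4: Proximal objective.
0.5*||prox-x||^2 = 4.7125
lambda*||prox|| = 14.4775
Total = 19.19


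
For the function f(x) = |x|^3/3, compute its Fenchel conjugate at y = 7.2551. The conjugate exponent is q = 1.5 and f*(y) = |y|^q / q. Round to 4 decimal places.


The conjugate exponent q satisfies 1/p + 1/q = 1.
p = 3, so q = 3/(3 - 1) = 1.5
|y|^q = 7.2551^1.5 = 19.5418
f*(7.2551) = 19.5418 / 1.5 = 13.0279


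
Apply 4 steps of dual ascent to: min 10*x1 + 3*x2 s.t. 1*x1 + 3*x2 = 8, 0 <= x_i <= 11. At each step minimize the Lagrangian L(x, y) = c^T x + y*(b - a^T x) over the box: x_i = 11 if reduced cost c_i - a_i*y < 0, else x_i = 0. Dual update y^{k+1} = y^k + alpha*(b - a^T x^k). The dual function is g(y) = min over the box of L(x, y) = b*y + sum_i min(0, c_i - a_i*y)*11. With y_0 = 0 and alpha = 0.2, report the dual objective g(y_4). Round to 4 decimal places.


Dual ascent for LP: min 10*x1 + 3*x2, 1*x1 + 3*x2 = 8, 0 <= x_i <= 11
Step 1: y^k = 0.0, reduced costs: (10.0, 3.0)
  x^k = (0.0, 0.0), subgradient = b - a^T x = 8.0
  y^{k+1} = 0.0 + 0.2*8.0 = 1.6
Step 2: y^k = 1.6, reduced costs: (8.4, -1.8)
  x^k = (0.0, 11.0), subgradient = b - a^T x = -25.0
  y^{k+1} = 1.6 + 0.2*-25.0 = -3.4
Step 3: y^k = -3.4, reduced costs: (13.4, 13.2)
  x^k = (0.0, 0.0), subgradient = b - a^T x = 8.0
  y^{k+1} = -3.4 + 0.2*8.0 = -1.8
Step 4: y^k = -1.8, reduced costs: (11.8, 8.4)
  x^k = (0.0, 0.0), subgradient = b - a^T x = 8.0
  y^{k+1} = -1.8 + 0.2*8.0 = -0.2
Dual objective at y_4 = -0.2: reduced costs (10.2, 3.6), box minimizer x = (0.0, 0.0)
g(y_4) = b*y + (c1 - a1*y)*x1 + (c2 - a2*y)*x2 = 8*(-0.2) + 10.2*0.0 + 3.6*0.0 = -1.6 + 0.0 + 0.0 = -1.6


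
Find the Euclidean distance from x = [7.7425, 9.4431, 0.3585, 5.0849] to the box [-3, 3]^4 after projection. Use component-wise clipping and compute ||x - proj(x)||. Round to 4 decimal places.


Project each component onto [-3, 3].
clip(7.7425) = 3.0, clip(9.4431) = 3.0, clip(0.3585) = 0.3585, clip(5.0849) = 3.0
Projection = [3.0, 3.0, 0.3585, 3.0]
Squared diffs: [22.4913, 41.5135, 0.0, 4.3468]
Distance = sqrt(68.3516) = 8.2675


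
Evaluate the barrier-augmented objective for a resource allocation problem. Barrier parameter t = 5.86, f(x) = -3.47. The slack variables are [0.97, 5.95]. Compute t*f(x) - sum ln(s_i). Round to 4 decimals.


Step 1: Compute log-barrier.
ln values: [-0.0305, 1.7834]
phi = -(-0.0305 + 1.7834) = -1.7529
Step 2: Compute augmented objective.
t*f(x) = 5.86*-3.47 = -20.3342
Total = -20.3342 - 1.7529 = -22.0871


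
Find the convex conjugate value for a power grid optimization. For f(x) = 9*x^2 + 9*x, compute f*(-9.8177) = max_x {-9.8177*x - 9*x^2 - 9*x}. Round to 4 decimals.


f*(y) = sup_x {y*x - a*x^2 - b*x} = sup_x {(y-b)*x - a*x^2}
FOC: (y - b) - 2a*x = 0 => x* = (y - b)/(2a)
x* = (-9.8177 - 9)/(2*9) = -1.0454
f*(-9.8177) = (y-b)^2/(4a) = (-9.8177 - 9)^2/(4*9)
= 354.1058/36 = 9.8363


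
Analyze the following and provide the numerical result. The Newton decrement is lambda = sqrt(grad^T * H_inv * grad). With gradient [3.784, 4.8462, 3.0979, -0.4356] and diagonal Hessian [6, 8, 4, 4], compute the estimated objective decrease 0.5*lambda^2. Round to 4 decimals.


Step 1: H is diagonal, so H^(-1) * g = [0.6307, 0.6058, 0.7745, -0.1089].
Step 2: g^T H^(-1) g = sum_i g_i^2 / H_ii
  = (3.784)^2/6 + (4.8462)^2/8 + (3.0979)^2/4 + (-0.4356)^2/4
  = 2.3864 + 2.9357 + 2.3992 + 0.0474 = 7.7688
Step 3: Objective decrease = 0.5 * g^T H^(-1) g = 3.8844


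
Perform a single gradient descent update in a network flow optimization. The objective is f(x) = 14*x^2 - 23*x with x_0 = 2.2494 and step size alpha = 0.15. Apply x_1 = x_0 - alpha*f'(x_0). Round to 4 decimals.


We compute the gradient at x_0 and apply the update.
f'(x) = 28*x - 23
f'(2.2494) = 28*2.2494 - 23 = 39.9832
x_1 = 2.2494 - 0.15*39.9832 = -3.7481


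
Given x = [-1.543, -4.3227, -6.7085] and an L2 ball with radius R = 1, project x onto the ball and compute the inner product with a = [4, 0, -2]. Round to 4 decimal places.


Step 1: Compute ||x|| (intermediates to 6 decimals).
||x|| = sqrt((-1.543)^2 + (-4.3227)^2 + (-6.7085)^2) = 8.12838
Step 2: Project.
Since ||x|| > R, scale = R/||x|| = 1/8.12838 = 0.123026, proj(x) = scale * x
proj(x) = [-0.189829, -0.531804, -0.82532]
Step 3: Dot product.
a^T * proj(x) = 4*(-0.189829) + 0*(-0.531804) - 2*(-0.82532) = 0.8913


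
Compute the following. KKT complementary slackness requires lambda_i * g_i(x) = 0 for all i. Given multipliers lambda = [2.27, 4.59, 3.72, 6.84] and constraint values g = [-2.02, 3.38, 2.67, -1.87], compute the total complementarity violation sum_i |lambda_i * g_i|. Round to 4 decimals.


KKT complementary slackness check:
lambda_1 * g_1 = 2.27 * -2.02 = -4.5854
lambda_2 * g_2 = 4.59 * 3.38 = 15.5142
lambda_3 * g_3 = 3.72 * 2.67 = 9.9324
lambda_4 * g_4 = 6.84 * -1.87 = -12.7908
Total violation = 4.5854 + 15.5142 + 9.9324 + 12.7908 = 42.8228


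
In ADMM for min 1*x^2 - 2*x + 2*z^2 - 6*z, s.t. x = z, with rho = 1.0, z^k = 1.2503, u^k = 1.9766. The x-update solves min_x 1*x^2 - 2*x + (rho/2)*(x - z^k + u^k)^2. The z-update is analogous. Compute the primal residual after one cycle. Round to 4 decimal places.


ADMM iteration with rho = 1.0, z^k = 1.2503, u^k = 1.9766
Step 1: x-update.
Minimize 1*x^2 - 2*x + (1.0/2)*(x - 1.2503 + 1.9766)^2
FOC: (2*1 + 1.0)*x = 2 + 1.0*(1.2503 - 1.9766)
x^{k+1} = 0.4246
Step 2: z-update.
Minimize 2*z^2 - 6*z + (1.0/2)*(0.4246 - z + 1.9766)^2
FOC: (2*2 + 1.0)*z = 6 + 1.0*(0.4246 + 1.9766)
z^{k+1} = 1.6802
Step 3: u-update.
u^{k+1} = 1.9766 + 0.4246 - 1.6802 = 0.7209
Step 4: Primal residual = |0.4246 - 1.6802| = 1.2557


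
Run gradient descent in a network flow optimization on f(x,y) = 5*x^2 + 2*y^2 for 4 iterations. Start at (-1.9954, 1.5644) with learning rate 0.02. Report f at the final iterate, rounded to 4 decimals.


Gradient descent on f(x,y) = 5*x^2 + 2*y^2.
Starting point: (-1.9954, 1.5644), alpha = 0.02
Step 1: grad_x = 2*5*-1.9954 = -19.954, grad_y = 2*2*1.5644 = 6.2576
  x_1 = -1.9954 - 0.02*-19.954 = -1.5963
  y_1 = 1.5644 - 0.02*6.2576 = 1.4392
Step 2: grad_x = 2*5*-1.5963 = -15.9632, grad_y = 2*2*1.4392 = 5.757
  x_2 = -1.5963 - 0.02*-15.9632 = -1.2771
  y_2 = 1.4392 - 0.02*5.757 = 1.3241
Step 3: grad_x = 2*5*-1.2771 = -12.7706, grad_y = 2*2*1.3241 = 5.2964
  x_3 = -1.2771 - 0.02*-12.7706 = -1.0216
  y_3 = 1.3241 - 0.02*5.2964 = 1.2182
Step 4: grad_x = 2*5*-1.0216 = -10.2164, grad_y = 2*2*1.2182 = 4.8727
  x_4 = -1.0216 - 0.02*-10.2164 = -0.8173
  y_4 = 1.2182 - 0.02*4.8727 = 1.1207
f(-0.8173, 1.1207) = 5*(-0.8173)^2 + 2*1.1207^2 = 5.8521


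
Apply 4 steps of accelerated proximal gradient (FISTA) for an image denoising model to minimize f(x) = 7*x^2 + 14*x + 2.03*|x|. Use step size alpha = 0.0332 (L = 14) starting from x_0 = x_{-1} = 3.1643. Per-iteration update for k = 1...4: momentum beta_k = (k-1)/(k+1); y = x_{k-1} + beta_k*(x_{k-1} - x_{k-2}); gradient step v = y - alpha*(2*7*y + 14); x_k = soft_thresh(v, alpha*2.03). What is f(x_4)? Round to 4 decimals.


FISTA on f(x) = 7*x^2 + 14*x + 2.03*|x|
L = 14, alpha = 0.0332
Iteration 1: beta = 0.0, y = 3.1643 + 0.0*(3.1643 - 3.1643) = 3.1643
  grad(y) = 58.3002, v = y - alpha*grad = 1.2287
  prox(v) = soft_thresh(1.2287, 0.0674) = 1.1613
Iteration 2: beta = 0.3333, y = 1.1613 + 0.3333*(1.1613 - 3.1643) = 0.4937
  grad(y) = 20.9116, v = y - alpha*grad = -0.2006
  prox(v) = soft_thresh(-0.2006, 0.0674) = -0.1332
Iteration 3: beta = 0.5, y = -0.1332 + 0.5*(-0.1332 - 1.1613) = -0.7804
  grad(y) = 3.0738, v = y - alpha*grad = -0.8825
  prox(v) = soft_thresh(-0.8825, 0.0674) = -0.8151
Iteration 4: beta = 0.6, y = -0.8151 + 0.6*(-0.8151 + 0.1332) = -1.2242
  grad(y) = -3.1395, v = y - alpha*grad = -1.12
  prox(v) = soft_thresh(-1.12, 0.0674) = -1.0526
f(x_4) = 7*(-1.0526)^2 + 14*(-1.0526) + 2.03*|-1.0526| = -4.8438


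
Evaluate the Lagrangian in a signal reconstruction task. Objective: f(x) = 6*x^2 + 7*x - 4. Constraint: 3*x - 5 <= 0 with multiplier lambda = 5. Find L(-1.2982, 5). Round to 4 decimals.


Step 1: Evaluate f(x).
f(-1.2982) = 6*(-1.2982)^2 + 7*(-1.2982) - 4 = -2.9755
Step 2: Evaluate g(x).
g(-1.2982) = 3*-1.2982 - 5 = -8.8946
Step 3: Compute Lagrangian.
L = -2.9755 + 5*-8.8946 = -47.4485


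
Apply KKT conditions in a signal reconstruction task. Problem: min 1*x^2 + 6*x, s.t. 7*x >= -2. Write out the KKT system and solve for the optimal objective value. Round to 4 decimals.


Step 1: Try lambda = 0 (constraint inactive).
x_unc = -6/(2*1) = -3.0
Check: 7*-3.0 = -21.0 < -2 -- violated!
Step 2: Constraint must be active: 7*x = -2
x* = -2/7 = -0.2857 (rounded; the exact value -2/7 is used below)
lambda = (2*1*(-2/7) + 6)/7 = 0.7755
Step 3: Compute optimal value.
f(x*) = 1*(-2/7)^2 + 6*(-2/7) = -1.6327


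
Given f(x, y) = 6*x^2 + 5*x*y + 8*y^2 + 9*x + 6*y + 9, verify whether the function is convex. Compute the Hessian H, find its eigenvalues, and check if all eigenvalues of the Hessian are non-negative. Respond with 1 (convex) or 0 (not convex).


The Hessian of f(x,y) = 6*x^2 + 5*x*y + 8*y^2 + 9*x + 6*y + 9 is:
H = [[12, 5], [5, 16]]
Trace = 12 + 16 = 28
Determinant = 12*16 - (5)^2 = 167
Discriminant = (28)^2 - 4*167 = 116.0
Eigenvalues: lambda_1 = 8.6148, lambda_2 = 19.3852
The function is convex.

1


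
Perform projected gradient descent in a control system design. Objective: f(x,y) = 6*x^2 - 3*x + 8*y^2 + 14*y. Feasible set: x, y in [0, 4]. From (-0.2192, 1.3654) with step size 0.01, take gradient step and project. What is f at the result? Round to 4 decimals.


Step 1: Compute gradient at (-0.2192, 1.3654).
grad_x = 2*6*-0.2192 - 3 = -5.6304
grad_y = 2*8*1.3654 + 14 = 35.8464
Step 2: Gradient step.
x_raw = -0.2192 - 0.01*-5.6304 = -0.1629
y_raw = 1.3654 - 0.01*35.8464 = 1.0069
Step 3: Project onto [0, 4].
x_proj = clip(-0.1629) = 0.0
y_proj = clip(1.0069) = 1.0069
Step 4: Evaluate f.
f(0.0, 1.0069) = 22.2085


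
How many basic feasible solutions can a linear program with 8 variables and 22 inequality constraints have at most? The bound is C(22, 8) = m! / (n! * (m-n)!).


Each vertex corresponds to some choice of n active constraints out of m, so the number of vertices is at most C(m, n) = m! / (n!(m-n)!).
m = 22, n = 8
Numerator: 22 * 21 * 20 * 19 * 18 * 17 * 16 * 15
Denominator: 8! = 40320
C(22, 8) = 319770


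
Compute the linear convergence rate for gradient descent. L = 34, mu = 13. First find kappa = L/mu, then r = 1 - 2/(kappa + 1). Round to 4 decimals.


Step 1: Compute the condition number.
kappa = L/mu = 34/13 = 2.6154
Step 2: Compute the convergence rate.
r = 1 - 2/(kappa + 1) = 1 - 2*mu/(L + mu) = (L - mu)/(L + mu) = 21/47 = 0.4468


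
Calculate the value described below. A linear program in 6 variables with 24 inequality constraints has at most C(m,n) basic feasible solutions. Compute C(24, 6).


Each vertex corresponds to some choice of n active constraints out of m, so the number of vertices is at most C(m, n) = m! / (n!(m-n)!).
m = 24, n = 6
Numerator: 24 * 23 * 22 * 21 * 20 * 19
Denominator: 6! = 720
C(24, 6) = 134596


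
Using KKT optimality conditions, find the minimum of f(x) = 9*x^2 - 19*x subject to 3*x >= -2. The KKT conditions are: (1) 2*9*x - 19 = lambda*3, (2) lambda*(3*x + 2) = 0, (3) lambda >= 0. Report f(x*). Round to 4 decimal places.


Step 1: Try lambda = 0 (constraint inactive).
Stationarity: 2*9*x - 19 = 0
x* = 19/(2*9) = 19/18 = 1.0556 (rounded; the exact value 19/18 is used below)
Check constraint: 3*1.0556 = 3.1668 >= -2 -- satisfied.
Step 2: Compute optimal value.
f(x*) = 9*(19/18)^2 - 19*(19/18) = -10.0278


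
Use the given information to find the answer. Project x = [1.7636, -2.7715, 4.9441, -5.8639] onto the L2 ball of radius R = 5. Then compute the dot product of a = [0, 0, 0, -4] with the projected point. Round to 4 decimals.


Step 1: Compute ||x|| (intermediates to 6 decimals).
||x|| = sqrt(1.7636^2 + (-2.7715)^2 + 4.9441^2 + (-5.8639)^2) = 8.343917
Step 2: Project.
Since ||x|| > R, scale = R/||x|| = 5/8.343917 = 0.599239, proj(x) = scale * x
proj(x) = [1.056818, -1.660791, 2.962698, -3.513878]
Step 3: Dot product.
a^T * proj(x) = 0*1.056818 + 0*(-1.660791) + 0*2.962698 - 4*(-3.513878) = 14.0555


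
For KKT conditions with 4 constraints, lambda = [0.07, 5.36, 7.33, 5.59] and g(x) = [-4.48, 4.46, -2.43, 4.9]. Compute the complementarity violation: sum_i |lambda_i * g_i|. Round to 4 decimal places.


KKT complementary slackness check:
lambda_1 * g_1 = 0.07 * -4.48 = -0.3136
lambda_2 * g_2 = 5.36 * 4.46 = 23.9056
lambda_3 * g_3 = 7.33 * -2.43 = -17.8119
lambda_4 * g_4 = 5.59 * 4.9 = 27.391
Total violation = 0.3136 + 23.9056 + 17.8119 + 27.391 = 69.4221


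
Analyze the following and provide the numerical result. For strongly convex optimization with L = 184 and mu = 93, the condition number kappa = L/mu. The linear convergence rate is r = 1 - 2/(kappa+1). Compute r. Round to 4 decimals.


Step 1: Compute the condition number.
kappa = L/mu = 184/93 = 1.9785
Step 2: Compute the convergence rate.
r = 1 - 2/(kappa + 1) = 1 - 2*mu/(L + mu) = (L - mu)/(L + mu) = 91/277 = 0.3285


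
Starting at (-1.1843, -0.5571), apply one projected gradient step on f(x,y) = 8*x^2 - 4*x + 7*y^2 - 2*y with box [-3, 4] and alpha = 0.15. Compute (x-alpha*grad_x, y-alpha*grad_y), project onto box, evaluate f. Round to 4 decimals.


Step 1: Compute gradient at (-1.1843, -0.5571).
grad_x = 2*8*-1.1843 - 4 = -22.9488
grad_y = 2*7*-0.5571 - 2 = -9.7994
Step 2: Gradient step.
x_raw = -1.1843 - 0.15*-22.9488 = 2.258
y_raw = -0.5571 - 0.15*-9.7994 = 0.9128
Step 3: Project onto [-3, 4].
x_proj = clip(2.258) = 2.258
y_proj = clip(0.9128) = 0.9128
Step 4: Evaluate f.
f(2.258, 0.9128) = 35.7641


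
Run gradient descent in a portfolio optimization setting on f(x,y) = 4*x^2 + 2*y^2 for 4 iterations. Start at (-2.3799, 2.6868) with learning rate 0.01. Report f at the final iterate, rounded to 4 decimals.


Gradient descent on f(x,y) = 4*x^2 + 2*y^2.
Starting point: (-2.3799, 2.6868), alpha = 0.01
Step 1: grad_x = 2*4*-2.3799 = -19.0392, grad_y = 2*2*2.6868 = 10.7472
  x_1 = -2.3799 - 0.01*-19.0392 = -2.1895
  y_1 = 2.6868 - 0.01*10.7472 = 2.5793
Step 2: grad_x = 2*4*-2.1895 = -17.5161, grad_y = 2*2*2.5793 = 10.3173
  x_2 = -2.1895 - 0.01*-17.5161 = -2.0143
  y_2 = 2.5793 - 0.01*10.3173 = 2.4762
Step 3: grad_x = 2*4*-2.0143 = -16.1148, grad_y = 2*2*2.4762 = 9.9046
  x_3 = -2.0143 - 0.01*-16.1148 = -1.8532
  y_3 = 2.4762 - 0.01*9.9046 = 2.3771
Step 4: grad_x = 2*4*-1.8532 = -14.8256, grad_y = 2*2*2.3771 = 9.5084
  x_4 = -1.8532 - 0.01*-14.8256 = -1.7049
  y_4 = 2.3771 - 0.01*9.5084 = 2.282
f(-1.7049, 2.282) = 4*(-1.7049)^2 + 2*2.282^2 = 22.0426


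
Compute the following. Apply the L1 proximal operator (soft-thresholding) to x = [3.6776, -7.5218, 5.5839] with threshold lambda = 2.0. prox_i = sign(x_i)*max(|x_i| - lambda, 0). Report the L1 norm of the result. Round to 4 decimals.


Soft-thresholding with lambda = 2.0:
prox(3.6776) = sign(3.6776)*max(|3.6776| - 2.0, 0) = 1.6776
prox(-7.5218) = sign(-7.5218)*max(|-7.5218| - 2.0, 0) = -5.5218
prox(5.5839) = sign(5.5839)*max(|5.5839| - 2.0, 0) = 3.5839
prox(x) = [1.6776, -5.5218, 3.5839]
||prox(x)||_1 = 1.6776 + 5.5218 + 3.5839 = 10.7833


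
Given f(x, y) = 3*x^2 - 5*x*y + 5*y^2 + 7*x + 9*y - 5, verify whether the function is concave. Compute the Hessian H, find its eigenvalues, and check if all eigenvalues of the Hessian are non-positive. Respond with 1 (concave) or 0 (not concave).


The Hessian of f(x,y) = 3*x^2 - 5*x*y + 5*y^2 + 7*x + 9*y - 5 is:
H = [[6, -5], [-5, 10]]
Trace = 6 + 10 = 16
Determinant = 6*10 - (-5)^2 = 35
Discriminant = (16)^2 - 4*35 = 116.0
Eigenvalues: lambda_1 = 2.6148, lambda_2 = 13.3852
The function is not concave.

0


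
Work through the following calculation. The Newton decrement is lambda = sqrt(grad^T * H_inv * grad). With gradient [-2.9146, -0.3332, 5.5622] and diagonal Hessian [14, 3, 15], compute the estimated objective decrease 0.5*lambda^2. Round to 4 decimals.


Step 1: H is diagonal, so H^(-1) * g = [-0.2082, -0.1111, 0.3708].
Step 2: g^T H^(-1) g = sum_i g_i^2 / H_ii
  = (-2.9146)^2/14 + (-0.3332)^2/3 + (5.5622)^2/15
  = 0.6068 + 0.037 + 2.0625 = 2.7063
Step 3: Objective decrease = 0.5 * g^T H^(-1) g = 1.3532


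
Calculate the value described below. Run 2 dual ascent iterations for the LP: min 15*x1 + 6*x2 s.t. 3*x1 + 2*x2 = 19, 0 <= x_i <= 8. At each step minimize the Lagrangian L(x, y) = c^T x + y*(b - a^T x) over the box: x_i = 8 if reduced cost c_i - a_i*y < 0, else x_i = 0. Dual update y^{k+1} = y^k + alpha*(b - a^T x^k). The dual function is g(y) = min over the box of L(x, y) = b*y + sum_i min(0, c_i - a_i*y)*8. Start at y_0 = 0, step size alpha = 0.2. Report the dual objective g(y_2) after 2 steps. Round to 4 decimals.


Dual ascent for LP: min 15*x1 + 6*x2, 3*x1 + 2*x2 = 19, 0 <= x_i <= 8
Step 1: y^k = 0.0, reduced costs: (15.0, 6.0)
  x^k = (0.0, 0.0), subgradient = b - a^T x = 19.0
  y^{k+1} = 0.0 + 0.2*19.0 = 3.8
Step 2: y^k = 3.8, reduced costs: (3.6, -1.6)
  x^k = (0.0, 8.0), subgradient = b - a^T x = 3.0
  y^{k+1} = 3.8 + 0.2*3.0 = 4.4
Dual objective at y_2 = 4.4: reduced costs (1.8, -2.8), box minimizer x = (0.0, 8.0)
g(y_2) = b*y + (c1 - a1*y)*x1 + (c2 - a2*y)*x2 = 19*4.4 + 1.8*0.0 + (-2.8)*8.0 = 83.6 + 0.0 - 22.4 = 61.2


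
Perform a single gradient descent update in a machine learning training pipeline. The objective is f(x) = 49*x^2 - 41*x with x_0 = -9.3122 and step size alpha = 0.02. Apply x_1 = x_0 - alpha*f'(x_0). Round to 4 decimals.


We compute the gradient at x_0 and apply the update.
f'(x) = 98*x - 41
f'(-9.3122) = 98*-9.3122 - 41 = -953.5956
x_1 = -9.3122 - 0.02*-953.5956 = 9.7597


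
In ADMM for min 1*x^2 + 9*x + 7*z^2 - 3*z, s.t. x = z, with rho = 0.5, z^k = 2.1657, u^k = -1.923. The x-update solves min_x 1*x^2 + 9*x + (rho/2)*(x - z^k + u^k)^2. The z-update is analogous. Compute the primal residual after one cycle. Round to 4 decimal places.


ADMM iteration with rho = 0.5, z^k = 2.1657, u^k = -1.923
Step 1: x-update.
Minimize 1*x^2 + 9*x + (0.5/2)*(x - 2.1657 - 1.923)^2
FOC: (2*1 + 0.5)*x = -9 + 0.5*(2.1657 + 1.923)
x^{k+1} = -2.7823
Step 2: z-update.
Minimize 7*z^2 - 3*z + (0.5/2)*(-2.7823 - z - 1.923)^2
FOC: (2*7 + 0.5)*z = 3 + 0.5*(-2.7823 - 1.923)
z^{k+1} = 0.0446
Step 3: u-update.
u^{k+1} = -1.923 - 2.7823 - 0.0446 = -4.7499
Step 4: Primal residual = |-2.7823 - 0.0446| = 2.8269
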